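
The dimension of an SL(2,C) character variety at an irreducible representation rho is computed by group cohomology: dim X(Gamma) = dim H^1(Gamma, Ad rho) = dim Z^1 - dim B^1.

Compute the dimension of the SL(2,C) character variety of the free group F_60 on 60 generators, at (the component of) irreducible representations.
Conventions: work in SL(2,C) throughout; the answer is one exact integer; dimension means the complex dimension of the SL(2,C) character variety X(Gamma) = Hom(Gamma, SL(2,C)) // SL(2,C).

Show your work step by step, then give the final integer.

Here Gamma is free of rank 60 — no relator constrains a cocycle.
Z^1(Gamma, Ad rho) = (sl_2)^60: a cocycle is a free choice of one sl_2 vector per generator, so dim Z^1 = 3*60 = 180.
Irreducibility makes the coboundary map sl_2 -> Z^1 injective (trivial centralizer), so dim B^1 = 3.
Therefore dim X = 180 - 3 = 177.

177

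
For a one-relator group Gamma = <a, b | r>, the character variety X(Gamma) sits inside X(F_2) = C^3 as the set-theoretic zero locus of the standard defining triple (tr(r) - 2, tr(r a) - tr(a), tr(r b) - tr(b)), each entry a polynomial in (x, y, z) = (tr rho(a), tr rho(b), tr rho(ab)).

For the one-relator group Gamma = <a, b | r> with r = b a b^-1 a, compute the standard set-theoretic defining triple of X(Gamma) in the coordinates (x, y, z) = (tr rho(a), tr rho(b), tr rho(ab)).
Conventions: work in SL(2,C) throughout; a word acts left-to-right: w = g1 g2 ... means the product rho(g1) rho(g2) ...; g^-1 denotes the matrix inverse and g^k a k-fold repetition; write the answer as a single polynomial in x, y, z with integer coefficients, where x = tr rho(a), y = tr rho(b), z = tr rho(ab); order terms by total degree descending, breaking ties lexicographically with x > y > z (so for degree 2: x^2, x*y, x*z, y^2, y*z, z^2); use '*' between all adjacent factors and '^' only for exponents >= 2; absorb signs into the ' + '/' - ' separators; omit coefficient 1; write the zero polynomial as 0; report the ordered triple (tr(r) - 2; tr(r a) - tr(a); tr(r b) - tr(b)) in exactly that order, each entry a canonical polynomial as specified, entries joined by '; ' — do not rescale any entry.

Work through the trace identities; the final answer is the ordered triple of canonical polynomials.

apply: trace(a b a) = trace(a)*trace(b a) - trace(b) = x*z - y
trace(a b a b) = trace(a b)*trace(a b) - trace(1) = z^2 - 2
use: trace(b a b^-1 a) = trace(a b a)*trace(b) - trace(a b a b) = x*y*z - y^2 - z^2 + 2
trace(a^2 b a) = trace(a)*trace(a b a) - trace(a b)  (reduce the a square) = x^2*z - x*y - z
trace(b a b) = trace(b)*trace(a b) - trace(a)  (reduce the b square) = y*z - x
apply: trace(a^2 b a b) = trace(a)*trace(b a b a) - trace(b a b)  (reduce the a square) = x*z^2 - y*z - x
use: trace(b a b^-1 a^2) = trace(a^2 b a)*trace(b) - trace(a^2 b a b)  (eliminate b^-1) = x^2*y*z - x*y^2 - x*z^2 + x
apply: trace(b^2) = trace(b)*trace(b) - trace(1)   [square of b] = y^2 - 2
apply: trace(a b^2 a) = trace(a)*trace(b^2 a) - trace(b^2)   [square of a] = x*y*z - x^2 - y^2 + 2
trace(a b^2 a b) = trace(b)*trace(a b a b) - trace(a b a)   [square of b] = y*z^2 - x*z - y
apply: trace(b a b^-1 a b) = trace(a b^2 a)*trace(b) - trace(a b^2 a b)   [inverse elimination on b] = x*y^2*z - x^2*y - y^3 - y*z^2 + x*z + 3*y
assemble the triple (trace(r) - 2; trace(r a) - x; trace(r b) - y)

x*y*z - y^2 - z^2; x^2*y*z - x*y^2 - x*z^2; x*y^2*z - x^2*y - y^3 - y*z^2 + x*z + 2*y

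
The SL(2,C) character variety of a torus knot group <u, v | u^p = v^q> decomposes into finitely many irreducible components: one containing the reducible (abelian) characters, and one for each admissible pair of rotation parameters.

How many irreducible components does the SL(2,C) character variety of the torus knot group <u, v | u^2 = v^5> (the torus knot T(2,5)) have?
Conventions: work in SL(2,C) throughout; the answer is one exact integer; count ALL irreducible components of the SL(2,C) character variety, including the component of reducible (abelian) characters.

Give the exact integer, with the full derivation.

3

In the torus knot group T(2,5), u^2 = v^5 is central, so an irreducible representation sends it to +I or -I (Schur).
On an irreducible component, tr(u) is locked at 2*cos(pi*alpha/2) for some alpha in 1..1, and tr(v) at 2*cos(pi*beta/5) for some beta in 1..4.
The two central values (-1)^alpha I and (-1)^beta I must be the same matrix, so alpha and beta share a parity.
Enumerate parity-matched pairs: 1*2 odd-odd plus 0*2 even-even gives 2.
components with irreducible characters: 2; plus the single component of reducible (abelian) characters: total 3.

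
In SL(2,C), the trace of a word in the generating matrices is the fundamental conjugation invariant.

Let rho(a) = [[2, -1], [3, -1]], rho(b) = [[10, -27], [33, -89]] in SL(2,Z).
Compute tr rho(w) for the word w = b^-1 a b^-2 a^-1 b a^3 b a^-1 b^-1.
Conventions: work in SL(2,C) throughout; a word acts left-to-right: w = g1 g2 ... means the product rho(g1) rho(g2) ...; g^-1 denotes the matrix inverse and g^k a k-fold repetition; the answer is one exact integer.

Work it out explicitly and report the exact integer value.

214056688466

rho(b^-1) = [[-89, 27], [-33, 10]]
... * rho(a) = [[2, -1], [3, -1]]  ->  [[-97, 62], [-36, 23]]
... * rho(b^-1) = [[-89, 27], [-33, 10]]  ->  [[6587, -1999], [2445, -742]]
... * rho(b^-1) = [[-89, 27], [-33, 10]]  ->  [[-520276, 157859], [-193119, 58595]]
... * rho(a^-1) = [[-1, 1], [-3, 2]]  ->  [[46699, -204558], [17334, -75929]]
... * rho(b) = [[10, -27], [33, -89]]  ->  [[-6283424, 16944789], [-2332317, 6289663]]
... * rho(a) = [[2, -1], [3, -1]]  ->  [[38267519, -10661365], [14204355, -3957346]]
... * rho(a) = [[2, -1], [3, -1]]  ->  [[44550943, -27606154], [16536672, -10247009]]
... * rho(a) = [[2, -1], [3, -1]]  ->  [[6283424, -16944789], [2332317, -6289663]]
... * rho(b) = [[10, -27], [33, -89]]  ->  [[-496343797, 1338433773], [-184235709, 496807448]]
... * rho(a^-1) = [[-1, 1], [-3, 2]]  ->  [[-3518957522, 2180523749], [-1306186635, 809379187]]
... * rho(b^-1) = [[-89, 27], [-33, 10]]  ->  [[241229935741, -73206615604], [89541097344, -27173247275]]
tr = 241229935741 + -27173247275 = 214056688466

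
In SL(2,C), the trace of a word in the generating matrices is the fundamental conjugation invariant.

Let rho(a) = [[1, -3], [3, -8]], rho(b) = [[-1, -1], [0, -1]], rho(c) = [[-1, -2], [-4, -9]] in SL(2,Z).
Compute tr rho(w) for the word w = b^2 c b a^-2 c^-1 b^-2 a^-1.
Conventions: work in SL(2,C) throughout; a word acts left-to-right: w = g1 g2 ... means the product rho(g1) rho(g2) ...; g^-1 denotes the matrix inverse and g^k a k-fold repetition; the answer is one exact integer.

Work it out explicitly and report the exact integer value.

11338

rho(b) = [[-1, -1], [0, -1]]
... * rho(b) = [[-1, -1], [0, -1]]  ->  [[1, 2], [0, 1]]
... * rho(c) = [[-1, -2], [-4, -9]]  ->  [[-9, -20], [-4, -9]]
... * rho(b) = [[-1, -1], [0, -1]]  ->  [[9, 29], [4, 13]]
... * rho(a^-1) = [[-8, 3], [-3, 1]]  ->  [[-159, 56], [-71, 25]]
... * rho(a^-1) = [[-8, 3], [-3, 1]]  ->  [[1104, -421], [493, -188]]
... * rho(c^-1) = [[-9, 2], [4, -1]]  ->  [[-11620, 2629], [-5189, 1174]]
... * rho(b^-1) = [[-1, 1], [0, -1]]  ->  [[11620, -14249], [5189, -6363]]
... * rho(b^-1) = [[-1, 1], [0, -1]]  ->  [[-11620, 25869], [-5189, 11552]]
... * rho(a^-1) = [[-8, 3], [-3, 1]]  ->  [[15353, -8991], [6856, -4015]]
tr = 15353 + -4015 = 11338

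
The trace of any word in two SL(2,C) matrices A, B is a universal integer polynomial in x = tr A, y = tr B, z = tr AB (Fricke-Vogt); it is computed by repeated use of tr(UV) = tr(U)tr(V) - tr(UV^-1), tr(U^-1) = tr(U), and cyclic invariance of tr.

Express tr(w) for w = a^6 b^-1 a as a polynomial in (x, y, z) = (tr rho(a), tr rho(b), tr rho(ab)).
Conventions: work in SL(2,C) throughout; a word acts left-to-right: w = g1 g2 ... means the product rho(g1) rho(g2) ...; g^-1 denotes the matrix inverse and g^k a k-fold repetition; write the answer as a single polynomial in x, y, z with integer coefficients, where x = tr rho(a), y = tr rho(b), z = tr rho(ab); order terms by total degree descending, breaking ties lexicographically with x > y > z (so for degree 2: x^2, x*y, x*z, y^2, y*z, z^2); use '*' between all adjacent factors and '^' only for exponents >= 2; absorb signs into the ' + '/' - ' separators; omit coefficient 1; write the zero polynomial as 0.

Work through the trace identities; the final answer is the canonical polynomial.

x^7*y - x^6*z - 6*x^5*y + 5*x^4*z + 10*x^3*y - 6*x^2*z - 4*x*y + z

and trace(a^2) = trace(a) trace(a) - trace(1)   [square of a] = x^2 - 2
trace(a^3) = trace(a) trace(a^2) - trace(a)   [square of a] = x^3 - 3*x
next, trace(a^4) = trace(a) trace(a^3) - trace(a^2)   [square of a] = x^4 - 4*x^2 + 2
and trace(a^5) = trace(a) trace(a^4) - trace(a^3)   [square of a] = x^5 - 5*x^3 + 5*x
next, trace(a^6) = trace(a) trace(a^5) - trace(a^4)   [square of a] = x^6 - 6*x^4 + 9*x^2 - 2
trace(a^7) = trace(a) trace(a^6) - trace(a^5)   [square of a] = x^7 - 7*x^5 + 14*x^3 - 7*x
and trace(a b a) = trace(a) trace(b a) - trace(b)   [square of a] = x*z - y
trace(a^2 b a) = trace(a) trace(a b a) - trace(a b)   [square of a] = x^2*z - x*y - z
trace(a^2 b a^2) = trace(a) trace(a^2 b a) - trace(a^2 b)   [square of a] = x^3*z - x^2*y - 2*x*z + y
trace(a^3 b a^2) = trace(a) trace(a^2 b a^2) - trace(a^2 b a)   [square of a] = x^4*z - x^3*y - 3*x^2*z + 2*x*y + z
trace(a b a^5) = trace(a) trace(a^3 b a^2) - trace(a^3 b a)   [square of a] = x^5*z - x^4*y - 4*x^3*z + 3*x^2*y + 3*x*z - y
and trace(a^7 b) = trace(a) trace(a b a^5) - trace(a b a^4)   [square of a] = x^6*z - x^5*y - 5*x^4*z + 4*x^3*y + 6*x^2*z - 3*x*y - z
next, trace(a^6 b^-1 a) = trace(a^7) trace(b) - trace(a^7 b)   [inverse elimination on b] = x^7*y - x^6*z - 6*x^5*y + 5*x^4*z + 10*x^3*y - 6*x^2*z - 4*x*y + z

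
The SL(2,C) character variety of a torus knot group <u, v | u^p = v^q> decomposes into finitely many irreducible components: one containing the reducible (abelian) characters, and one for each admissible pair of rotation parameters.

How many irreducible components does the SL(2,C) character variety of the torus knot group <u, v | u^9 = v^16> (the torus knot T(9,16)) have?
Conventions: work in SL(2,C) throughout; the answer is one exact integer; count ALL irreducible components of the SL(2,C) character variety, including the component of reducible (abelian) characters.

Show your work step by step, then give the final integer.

61

In the torus knot group T(9,16), u^9 = v^16 is central, so an irreducible representation sends it to +I or -I (Schur).
On an irreducible component, tr(u) is locked at 2*cos(pi*alpha/9) for some alpha in 1..8, and tr(v) at 2*cos(pi*beta/16) for some beta in 1..15.
The two central values (-1)^alpha I and (-1)^beta I must be the same matrix, so alpha and beta share a parity.
Counting: 4 odd alphas x 8 odd betas + 4 even alphas x 7 even betas = 32 + 28 = 60.
That is 60 components of irreducible characters, and with the reducible (abelian) component the total is 61.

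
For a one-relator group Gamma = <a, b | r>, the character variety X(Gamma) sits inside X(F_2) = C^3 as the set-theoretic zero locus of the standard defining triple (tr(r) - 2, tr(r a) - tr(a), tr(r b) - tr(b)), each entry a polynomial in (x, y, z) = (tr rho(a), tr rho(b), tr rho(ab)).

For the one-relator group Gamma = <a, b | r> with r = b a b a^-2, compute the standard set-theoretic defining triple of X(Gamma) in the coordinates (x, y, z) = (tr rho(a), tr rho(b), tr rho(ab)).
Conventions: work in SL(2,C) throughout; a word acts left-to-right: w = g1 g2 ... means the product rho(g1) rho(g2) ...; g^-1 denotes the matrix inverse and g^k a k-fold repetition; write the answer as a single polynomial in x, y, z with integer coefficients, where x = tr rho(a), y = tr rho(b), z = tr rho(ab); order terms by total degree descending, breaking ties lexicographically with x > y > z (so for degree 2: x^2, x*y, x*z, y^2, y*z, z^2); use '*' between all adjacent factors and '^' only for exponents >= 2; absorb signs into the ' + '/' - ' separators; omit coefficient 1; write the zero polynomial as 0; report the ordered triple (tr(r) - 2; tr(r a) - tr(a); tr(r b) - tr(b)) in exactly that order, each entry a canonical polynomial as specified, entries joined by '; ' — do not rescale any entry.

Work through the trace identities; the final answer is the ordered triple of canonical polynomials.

trace(b a b) = trace(b)*trace(a b) - trace(a) = y*z - x
trace(b a b a) = trace(a b)*trace(a b) - trace(1) = z^2 - 2
trace(b a b a^-1) = trace(b a b)*trace(a) - trace(b a b a) = x*y*z - x^2 - z^2 + 2
trace(b a b a^-2) = trace(b a b a^-1)*trace(a) - trace(b a b) = x^2*y*z - x^3 - x*z^2 - y*z + 3*x
trace(b^2 a b) = trace(b)*trace(a b^2) - trace(a b) = y^2*z - x*y - z
trace(a b a) = trace(a)*trace(b a) - trace(b) = x*z - y
trace(b^2 a b a) = trace(b)*trace(a b a b) - trace(a b a) = y*z^2 - x*z - y
trace(a^-1 b^2 a b) = trace(b^2 a b)*trace(a) - trace(b^2 a b a) = x*y^2*z - x^2*y - y*z^2 + y
trace(b a b a^-2 b) = trace(a^-1 b^2 a b)*trace(a) - trace(a^-1 b^2 a b a) = x^2*y^2*z - x^3*y - x*y*z^2 - y^2*z + 2*x*y + z
assemble the triple (trace(r) - 2; trace(r a) - x; trace(r b) - y)

x^2*y*z - x^3 - x*z^2 - y*z + 3*x - 2; x*y*z - x^2 - z^2 - x + 2; x^2*y^2*z - x^3*y - x*y*z^2 - y^2*z + 2*x*y - y + z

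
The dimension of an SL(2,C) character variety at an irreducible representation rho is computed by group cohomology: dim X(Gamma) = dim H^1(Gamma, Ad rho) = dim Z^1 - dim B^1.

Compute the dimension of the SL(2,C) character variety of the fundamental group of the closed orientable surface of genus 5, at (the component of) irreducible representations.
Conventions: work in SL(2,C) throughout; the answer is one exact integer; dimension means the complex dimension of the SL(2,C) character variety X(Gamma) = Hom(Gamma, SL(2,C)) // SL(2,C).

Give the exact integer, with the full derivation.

pi_1 of the closed genus-5 surface has 10 generators bound by the single product-of-commutators relator.
A cocycle assigns one sl_2 vector per generator subject to the relator condition d_2(z) = 0: dim of the unconstrained space is 3*2g = 30.
At an irreducible rho, H^2 = coker(d_2) vanishes (Poincare duality: H^2 is dual to H^0 = invariants = 0), so d_2 is surjective onto sl_2 and dim Z^1 = 30 - 3 = 27.
dim B^1 = 3 (coboundaries, injective at irreducible rho).
dim X = dim H^1 = 27 - 3 = 24.

24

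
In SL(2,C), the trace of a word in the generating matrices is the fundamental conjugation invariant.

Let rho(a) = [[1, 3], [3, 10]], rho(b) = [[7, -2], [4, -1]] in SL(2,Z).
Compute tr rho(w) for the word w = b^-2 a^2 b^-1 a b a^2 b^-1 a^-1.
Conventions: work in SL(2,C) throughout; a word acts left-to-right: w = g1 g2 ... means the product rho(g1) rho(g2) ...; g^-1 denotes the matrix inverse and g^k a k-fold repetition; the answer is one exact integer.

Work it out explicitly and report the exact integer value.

7648179

rho(b^-1) = [[-1, 2], [-4, 7]]
... * rho(b^-1) = [[-1, 2], [-4, 7]]  ->  [[-7, 12], [-24, 41]]
... * rho(a) = [[1, 3], [3, 10]]  ->  [[29, 99], [99, 338]]
... * rho(a) = [[1, 3], [3, 10]]  ->  [[326, 1077], [1113, 3677]]
... * rho(b^-1) = [[-1, 2], [-4, 7]]  ->  [[-4634, 8191], [-15821, 27965]]
... * rho(a) = [[1, 3], [3, 10]]  ->  [[19939, 68008], [68074, 232187]]
... * rho(b) = [[7, -2], [4, -1]]  ->  [[411605, -107886], [1405266, -368335]]
... * rho(a) = [[1, 3], [3, 10]]  ->  [[87947, 155955], [300261, 532448]]
... * rho(a) = [[1, 3], [3, 10]]  ->  [[555812, 1823391], [1897605, 6225263]]
... * rho(b^-1) = [[-1, 2], [-4, 7]]  ->  [[-7849376, 13875361], [-26798657, 47372051]]
... * rho(a^-1) = [[10, -3], [-3, 1]]  ->  [[-120119843, 37423489], [-410102723, 127768022]]
tr = -120119843 + 127768022 = 7648179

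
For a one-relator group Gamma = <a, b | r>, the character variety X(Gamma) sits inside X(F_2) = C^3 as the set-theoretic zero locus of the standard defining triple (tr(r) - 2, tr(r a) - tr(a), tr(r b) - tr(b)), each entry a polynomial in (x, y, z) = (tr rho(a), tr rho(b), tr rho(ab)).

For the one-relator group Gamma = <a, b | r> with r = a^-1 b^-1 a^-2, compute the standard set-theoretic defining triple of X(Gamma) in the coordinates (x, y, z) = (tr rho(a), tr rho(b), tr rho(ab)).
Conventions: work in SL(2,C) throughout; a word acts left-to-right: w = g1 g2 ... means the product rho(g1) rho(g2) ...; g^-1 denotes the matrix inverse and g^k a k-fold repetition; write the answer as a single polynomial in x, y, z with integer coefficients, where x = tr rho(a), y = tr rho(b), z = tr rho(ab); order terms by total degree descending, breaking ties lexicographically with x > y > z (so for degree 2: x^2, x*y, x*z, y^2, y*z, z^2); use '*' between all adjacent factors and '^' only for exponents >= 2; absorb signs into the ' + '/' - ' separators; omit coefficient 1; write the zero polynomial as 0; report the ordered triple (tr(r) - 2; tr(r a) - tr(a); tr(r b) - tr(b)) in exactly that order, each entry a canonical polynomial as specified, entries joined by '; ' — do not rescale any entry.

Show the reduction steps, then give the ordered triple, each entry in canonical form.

x^2*z - x*y - z - 2; x*z - x - y; x^2*y*z - x*y^2 - x*z^2 + x - y

trace(a^-1) = trace(a) = x
trace(a^-1 b) = trace(b) trace(a) - trace(b a) = x*y - z
use: trace(a^-1 b^-1) = trace(a^-1) trace(b) - trace(a^-1 b) = z
trace(a^-2 b^-1) = trace(a^-1 b^-1) trace(a) - trace(a^-1 b^-1 a) = x*z - y
trace(a^-1 b^-1 a^-2) = trace(a^-2 b^-1) trace(a) - trace(a^-2 b^-1 a) = x^2*z - x*y - z
apply: trace(a^-2) = trace(a^-1) trace(a) - trace(1)  (eliminate a^-1) = x^2 - 2
use: trace(b a b) = trace(b) trace(a b) - trace(a)  (reduce the b square) = y*z - x
use: trace(b a b a) = trace(b a) trace(b a) - trace(1)  (split on b) = z^2 - 2
trace(a^-1 b a b) = trace(b a b) trace(a) - trace(b a b a)  (eliminate a^-1) = x*y*z - x^2 - z^2 + 2
trace(a^-1 b a b^-1) = trace(a^-1 b a) trace(b) - trace(a^-1 b a b)  (eliminate b^-1) = -x*y*z + x^2 + y^2 + z^2 - 2
apply: trace(b^-1 a^-2 b a) = trace(a^-1 b a b^-1) trace(a) - trace(a^-1 b a b^-1 a)  (eliminate a^-1) = -x^2*y*z + x^3 + x*y^2 + x*z^2 - 3*x
trace(a^-1 b^-1 a^-2 b) = trace(b^-1 a^-2 b) trace(a) - trace(b^-1 a^-2 b a)  (eliminate a^-1) = x^2*y*z - x*y^2 - x*z^2 + x
assemble the triple (trace(r) - 2; trace(r a) - x; trace(r b) - y)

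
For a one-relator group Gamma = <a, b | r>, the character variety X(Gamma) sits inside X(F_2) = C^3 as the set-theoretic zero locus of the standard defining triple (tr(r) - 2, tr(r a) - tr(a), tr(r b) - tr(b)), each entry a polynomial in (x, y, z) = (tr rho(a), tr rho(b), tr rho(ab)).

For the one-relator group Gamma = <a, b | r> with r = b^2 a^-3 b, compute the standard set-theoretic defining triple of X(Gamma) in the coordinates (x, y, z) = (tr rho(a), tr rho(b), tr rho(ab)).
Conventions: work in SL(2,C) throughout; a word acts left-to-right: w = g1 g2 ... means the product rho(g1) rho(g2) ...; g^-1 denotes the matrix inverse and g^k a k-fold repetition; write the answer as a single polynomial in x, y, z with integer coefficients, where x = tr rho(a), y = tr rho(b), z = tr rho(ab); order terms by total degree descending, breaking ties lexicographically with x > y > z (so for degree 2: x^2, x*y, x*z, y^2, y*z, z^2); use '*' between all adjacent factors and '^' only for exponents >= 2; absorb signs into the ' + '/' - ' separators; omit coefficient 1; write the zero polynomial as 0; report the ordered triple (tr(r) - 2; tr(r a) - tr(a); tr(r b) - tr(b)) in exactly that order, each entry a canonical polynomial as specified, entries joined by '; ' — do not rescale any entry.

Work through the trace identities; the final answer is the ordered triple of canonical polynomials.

tr(b^2) = tr(b)*tr(b) - tr(1) = y^2 - 2
next, tr(b^3) = tr(b)*tr(b^2) - tr(b) = y^3 - 3*y
and tr(a b^2) = tr(b)*tr(a b) - tr(a) = y*z - x
and tr(b^3 a) = tr(b)*tr(a b^2) - tr(a b) = y^2*z - x*y - z
tr(b^3 a^-1) = tr(b^3)*tr(a) - tr(b^3 a) = x*y^3 - y^2*z - 2*x*y + z
tr(a^-2 b^3) = tr(b^3 a^-1)*tr(a) - tr(b^3) = x^2*y^3 - x*y^2*z - 2*x^2*y - y^3 + x*z + 3*y
tr(b^2 a^-3 b) = tr(a^-2 b^3)*tr(a) - tr(a^-2 b^3 a) = x^3*y^3 - x^2*y^2*z - 2*x^3*y - 2*x*y^3 + x^2*z + y^2*z + 5*x*y - z
tr(a b a b) = tr(a b)*tr(a b) - tr(1) = z^2 - 2
and tr(a b a) = tr(a)*tr(b a) - tr(b) = x*z - y
and tr(b a b^2 a) = tr(b)*tr(a b a b) - tr(a b a) = y*z^2 - x*z - y
next, tr(b a b^2 a^-1) = tr(b a b^2)*tr(a) - tr(b a b^2 a) = x*y^2*z - x^2*y - y*z^2 + y
tr(a^-2 b a b^2) = tr(b a b^2 a^-1)*tr(a) - tr(b a b^2) = x^2*y^2*z - x^3*y - x*y*z^2 - y^2*z + 2*x*y + z
and tr(b^2 a^-3 b a) = tr(a^-2 b a b^2)*tr(a) - tr(a^-2 b a b^2 a) = x^3*y^2*z - x^4*y - x^2*y*z^2 - 2*x*y^2*z + 3*x^2*y + y*z^2 + x*z - y
next, tr(b^4) = tr(b)*tr(b^3) - tr(b^2) = y^4 - 4*y^2 + 2
tr(b^4 a) = tr(b)*tr(a b^3) - tr(a b^2) = y^3*z - x*y^2 - 2*y*z + x
and tr(a^-1 b^4) = tr(b^4)*tr(a) - tr(b^4 a) = x*y^4 - y^3*z - 3*x*y^2 + 2*y*z + x
next, tr(a^-1 b^4 a^-1) = tr(a^-1 b^4)*tr(a) - tr(a^-1 b^4 a) = x^2*y^4 - x*y^3*z - 3*x^2*y^2 - y^4 + 2*x*y*z + x^2 + 4*y^2 - 2
tr(b^2 a^-3 b^2) = tr(a^-1 b^4 a^-1)*tr(a) - tr(a^-1 b^4) = x^3*y^4 - x^2*y^3*z - 3*x^3*y^2 - 2*x*y^4 + 2*x^2*y*z + y^3*z + x^3 + 7*x*y^2 - 2*y*z - 3*x
assemble the triple (tr(r) - 2; tr(r a) - x; tr(r b) - y)

x^3*y^3 - x^2*y^2*z - 2*x^3*y - 2*x*y^3 + x^2*z + y^2*z + 5*x*y - z - 2; x^3*y^2*z - x^4*y - x^2*y*z^2 - 2*x*y^2*z + 3*x^2*y + y*z^2 + x*z - x - y; x^3*y^4 - x^2*y^3*z - 3*x^3*y^2 - 2*x*y^4 + 2*x^2*y*z + y^3*z + x^3 + 7*x*y^2 - 2*y*z - 3*x - y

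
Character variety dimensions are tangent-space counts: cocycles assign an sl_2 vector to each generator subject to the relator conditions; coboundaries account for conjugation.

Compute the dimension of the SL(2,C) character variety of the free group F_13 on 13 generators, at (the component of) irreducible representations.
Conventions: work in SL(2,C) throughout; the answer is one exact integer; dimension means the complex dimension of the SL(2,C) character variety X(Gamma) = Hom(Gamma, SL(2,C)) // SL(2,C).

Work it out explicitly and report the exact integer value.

Gamma = F_13 has 13 generators and no relators.
Z^1(Gamma, Ad rho) = (sl_2)^13: a cocycle is a free choice of one sl_2 vector per generator, so dim Z^1 = 3*13 = 39.
dim B^1 = 3: the coboundary map is injective because an irreducible image has centralizer 0 in sl_2.
dim X = dim H^1 = dim Z^1 - dim B^1 = 39 - 3 = 36.

36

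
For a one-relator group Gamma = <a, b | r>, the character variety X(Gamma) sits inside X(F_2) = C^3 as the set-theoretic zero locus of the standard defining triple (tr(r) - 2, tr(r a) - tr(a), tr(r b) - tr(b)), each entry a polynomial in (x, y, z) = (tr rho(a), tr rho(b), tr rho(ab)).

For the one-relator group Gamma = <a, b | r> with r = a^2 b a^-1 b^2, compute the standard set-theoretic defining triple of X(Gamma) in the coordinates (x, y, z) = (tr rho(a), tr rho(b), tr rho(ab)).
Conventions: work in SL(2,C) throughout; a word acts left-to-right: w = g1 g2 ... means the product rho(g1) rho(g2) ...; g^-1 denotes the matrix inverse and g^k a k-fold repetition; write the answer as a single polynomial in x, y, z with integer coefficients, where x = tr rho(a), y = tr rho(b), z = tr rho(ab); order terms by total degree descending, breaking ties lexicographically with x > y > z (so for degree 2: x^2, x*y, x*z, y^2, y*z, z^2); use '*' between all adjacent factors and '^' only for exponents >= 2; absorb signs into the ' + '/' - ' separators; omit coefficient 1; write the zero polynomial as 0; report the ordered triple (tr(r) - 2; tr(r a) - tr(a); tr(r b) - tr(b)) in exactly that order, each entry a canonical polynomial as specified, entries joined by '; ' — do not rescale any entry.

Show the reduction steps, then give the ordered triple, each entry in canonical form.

x^2*y^2*z - x^3*y - x*y^3 - x*y*z^2 + y^2*z + 3*x*y - z - 2; x^3*y^2*z - x^4*y - x^2*y^3 - x^2*y*z^2 + 4*x^2*y + y*z^2 - x*z - x - y; x^2*y^3*z - x^3*y^2 - x*y^4 - x*y^2*z^2 - x^2*y*z + y^3*z + x^3 + 4*x*y^2 + x*z^2 - 2*y*z - 3*x - y

apply: trace(b^2 a) = trace(b)*trace(a b) - trace(a)  (reduce the b square) = y*z - x
trace(b^2) = trace(b)*trace(b) - trace(1)  (reduce the b square) = y^2 - 2
trace(a^2 b^2) = trace(a)*trace(b^2 a) - trace(b^2)  (reduce the a square) = x*y*z - x^2 - y^2 + 2
apply: trace(a^2 b) = trace(a)*trace(b a) - trace(b)  (reduce the a square) = x*z - y
use: trace(b^2 a^2 b) = trace(b)*trace(a^2 b^2) - trace(a^2 b)  (reduce the b square) = x*y^2*z - x^2*y - y^3 - x*z + 3*y
use: trace(b a b a) = trace(b a)*trace(b a) - trace(1)  (split on b) = z^2 - 2
trace(a^2 b a b) = trace(a)*trace(b a b a) - trace(b a b)  (reduce the a square) = x*z^2 - y*z - x
trace(a^2 b a) = trace(a)*trace(b a^2) - trace(b a)  (reduce the a square) = x^2*z - x*y - z
trace(b^2 a^2 b a) = trace(b)*trace(a^2 b a b) - trace(a^2 b a)  (reduce the b square) = x*y*z^2 - x^2*z - y^2*z + z
apply: trace(a^2 b a^-1 b^2) = trace(b^2 a^2 b)*trace(a) - trace(b^2 a^2 b a)  (eliminate a^-1) = x^2*y^2*z - x^3*y - x*y^3 - x*y*z^2 + y^2*z + 3*x*y - z
trace(b^3 a) = trace(b)*trace(b a b) - trace(b a) = y^2*z - x*y - z
use: trace(b^2 a^3 b) = trace(a)*trace(b^3 a^2) - trace(b^3 a) = x^2*y^2*z - x^3*y - x*y^3 - x^2*z - y^2*z + 4*x*y + z
use: trace(b a b^2 a) = trace(b)*trace(a b a b) - trace(a b a) = y*z^2 - x*z - y
trace(b^2 a^3 b a) = trace(a)*trace(b a b^2 a^2) - trace(b a b^2 a) = x^2*y*z^2 - x^3*z - x*y^2*z - y*z^2 + 2*x*z + y
apply: trace(a^2 b a^-1 b^2 a) = trace(b^2 a^3 b)*trace(a) - trace(b^2 a^3 b a) = x^3*y^2*z - x^4*y - x^2*y^3 - x^2*y*z^2 + 4*x^2*y + y*z^2 - x*z - y
trace(b^3 a^2 b) = trace(b)*trace(b a^2 b^2) - trace(b a^2 b) = x*y^3*z - x^2*y^2 - y^4 - 2*x*y*z + x^2 + 4*y^2 - 2
use: trace(b^3 a^2 b a) = trace(b)*trace(b a^2 b a b) - trace(b a^2 b a) = x*y^2*z^2 - x^2*y*z - y^3*z - x*z^2 + 2*y*z + x
use: trace(a^2 b a^-1 b^3) = trace(b^3 a^2 b)*trace(a) - trace(b^3 a^2 b a) = x^2*y^3*z - x^3*y^2 - x*y^4 - x*y^2*z^2 - x^2*y*z + y^3*z + x^3 + 4*x*y^2 + x*z^2 - 2*y*z - 3*x
assemble the triple (trace(r) - 2; trace(r a) - x; trace(r b) - y)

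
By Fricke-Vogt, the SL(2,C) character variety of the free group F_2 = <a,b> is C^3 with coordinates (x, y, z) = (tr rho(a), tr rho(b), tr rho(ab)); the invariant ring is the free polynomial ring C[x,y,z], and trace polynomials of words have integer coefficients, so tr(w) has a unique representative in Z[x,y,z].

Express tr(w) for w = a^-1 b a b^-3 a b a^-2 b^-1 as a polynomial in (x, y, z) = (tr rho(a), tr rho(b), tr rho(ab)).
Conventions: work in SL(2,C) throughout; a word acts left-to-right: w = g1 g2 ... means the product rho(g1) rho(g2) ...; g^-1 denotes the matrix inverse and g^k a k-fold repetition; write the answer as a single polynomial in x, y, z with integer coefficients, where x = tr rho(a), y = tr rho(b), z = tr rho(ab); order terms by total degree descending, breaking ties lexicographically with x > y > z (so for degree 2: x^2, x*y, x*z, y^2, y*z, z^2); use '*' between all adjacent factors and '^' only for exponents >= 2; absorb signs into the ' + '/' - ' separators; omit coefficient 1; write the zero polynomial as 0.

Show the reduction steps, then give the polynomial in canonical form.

and tr(b^-1 a) = tr(a) * tr(b) - tr(a b)  (eliminate b^-1) = x*y - z
and tr(a b a) = tr(a) * tr(b a) - tr(b)  (reduce the a square) = x*z - y
next, tr(a b a b) = tr(b a) * tr(b a) - tr(1)  (split on b) = z^2 - 2
tr(b^-1 a b a) = tr(a b a) * tr(b) - tr(a b a b)  (eliminate b^-1) = x*y*z - y^2 - z^2 + 2
next, tr(b^-2 a b a) = tr(b^-1 a b a) * tr(b) - tr(b^-1 a b a b)  (eliminate b^-1) = x*y^2*z - y^3 - y*z^2 - x*z + 3*y
next, tr(b^-2 a b a^-1) = tr(b^-2 a b) * tr(a) - tr(b^-2 a b a)  (eliminate a^-1) = -x*y^2*z + x^2*y + y^3 + y*z^2 - 3*y
next, tr(a^2) = tr(a) * tr(a) - tr(1)  (reduce the a square) = x^2 - 2
next, tr(a b^2 a) = tr(b) * tr(a^2 b) - tr(a^2)  (reduce the b square) = x*y*z - x^2 - y^2 + 2
next, tr(a b^2 a b) = tr(b) * tr(a b a b) - tr(a b a)  (reduce the b square) = y*z^2 - x*z - y
tr(a b^2 a b^-1) = tr(a b^2 a) * tr(b) - tr(a b^2 a b)  (eliminate b^-1) = x*y^2*z - x^2*y - y^3 - y*z^2 + x*z + 3*y
tr(b a b^-2 a b) = tr(a b^2 a b^-1) * tr(b) - tr(a b^2 a)  (eliminate b^-1) = x*y^3*z - x^2*y^2 - y^4 - y^2*z^2 + x^2 + 4*y^2 - 2
and tr(b a b) = tr(b) * tr(a b) - tr(a)  (reduce the b square) = y*z - x
and tr(a b a^2 b) = tr(a) * tr(b a b a) - tr(b a b)  (reduce the a square) = x*z^2 - y*z - x
tr(a b a^2) = tr(a) * tr(a b a) - tr(a b)  (reduce the a square) = x^2*z - x*y - z
tr(a b^2 a b a) = tr(b) * tr(a b a^2 b) - tr(a b a^2)  (reduce the b square) = x*y*z^2 - x^2*z - y^2*z + z
tr(a b a b a b) = tr(a b a b) * tr(a b) - tr(b a)  (split on a) = z^3 - 3*z
and tr(a b^2 a b a b) = tr(b) * tr(a b a b a b) - tr(a b a b a)  (reduce the b square) = y*z^3 - x*z^2 - 2*y*z + x
tr(a b^2 a b a b^-1) = tr(a b^2 a b a) * tr(b) - tr(a b^2 a b a b)  (eliminate b^-1) = x*y^2*z^2 - x^2*y*z - y^3*z - y*z^3 + x*z^2 + 3*y*z - x
and tr(b a b a b^-2 a b) = tr(a b^2 a b a b^-1) * tr(b) - tr(a b^2 a b a)  (eliminate b^-1) = x*y^3*z^2 - x^2*y^2*z - y^4*z - y^2*z^3 + x^2*z + 4*y^2*z - x*y - z
next, tr(a b a b a b a) = tr(a) * tr(b a b a b a) - tr(b a b a b)  (reduce the a square) = x*z^3 - y*z^2 - 2*x*z + y
tr(a b a b a b a b) = tr(a b) * tr(a b a b a b) - tr(a^-1 b^-1 a^-1 b^-1)  (split on a) = z^4 - 4*z^2 + 2
tr(b^-1 a b a b a b a) = tr(a b a b a b a) * tr(b) - tr(a b a b a b a b)  (eliminate b^-1) = x*y*z^3 - y^2*z^2 - z^4 - 2*x*y*z + y^2 + 4*z^2 - 2
next, tr(b a b a b^-2 a b a) = tr(b^-1 a b a b a b a) * tr(b) - tr(b^-1 a b a b a b a b)  (eliminate b^-1) = x*y^2*z^3 - y^3*z^2 - y*z^4 - 2*x*y^2*z - x*z^3 + y^3 + 5*y*z^2 + 2*x*z - 3*y
tr(a b a b^-2 a b a^-1 b) = tr(b a b a b^-2 a b) * tr(a) - tr(b a b a b^-2 a b a)  (eliminate a^-1) = x^2*y^3*z^2 - x^3*y^2*z - x*y^4*z - 2*x*y^2*z^3 + y^3*z^2 + y*z^4 + x^3*z + 6*x*y^2*z + x*z^3 - x^2*y - y^3 - 5*y*z^2 - 3*x*z + 3*y
tr(b^-1 a b a b^-2 a b a^-1) = tr(a b a b^-2 a b a^-1) * tr(b) - tr(a b a b^-2 a b a^-1 b)  (eliminate b^-1) = -x^2*y^3*z^2 + x^3*y^2*z + 2*x*y^4*z + 2*x*y^2*z^3 - x^2*y^3 - y^5 - 2*y^3*z^2 - y*z^4 - x^3*z - 6*x*y^2*z - x*z^3 + 2*x^2*y + 5*y^3 + 5*y*z^2 + 3*x*z - 5*y
tr(a^2 b a b^-1) = tr(a^2 b a) * tr(b) - tr(a^2 b a b)  (eliminate b^-1) = x^2*y*z - x*y^2 - x*z^2 + x
and tr(a b a b^-2 a) = tr(a^2 b a b^-1) * tr(b) - tr(a^2 b a)  (eliminate b^-1) = x^2*y^2*z - x*y^3 - x*y*z^2 - x^2*z + 2*x*y + z
tr(b a b^-2 a b a^-2 b^-1 a) = tr(b^-1 a b a b^-2 a b a^-1) * tr(a) - tr(b^-1 a b a b^-2 a b)  (eliminate a^-1) = -x^3*y^3*z^2 + x^4*y^2*z + 2*x^2*y^4*z + 2*x^2*y^2*z^3 - x^3*y^3 - x*y^5 - 2*x*y^3*z^2 - x*y*z^4 - x^4*z - 7*x^2*y^2*z - x^2*z^3 + 2*x^3*y + 6*x*y^3 + 6*x*y*z^2 + 4*x^2*z - 7*x*y - z
next, tr(b^-2 a b a^-2 b^-1 a^-1 b a) = tr(b a b^-2 a b a^-2 b^-1) * tr(a) - tr(b a b^-2 a b a^-2 b^-1 a)  (eliminate a^-1) = x^3*y^3*z^2 - x^4*y^2*z - 2*x^2*y^4*z - 2*x^2*y^2*z^3 + x^3*y^3 + x*y^5 + 2*x*y^3*z^2 + x*y*z^4 + x^4*z + 6*x^2*y^2*z + x^2*z^3 - x^3*y - 5*x*y^3 - 5*x*y*z^2 - 4*x^2*z + 4*x*y + z
next, tr(a b a^-1 b) = tr(b a b) * tr(a) - tr(b a b a)  (eliminate a^-1) = x*y*z - x^2 - z^2 + 2
tr(b^-1 a b a^-1) = tr(a b a^-1) * tr(b) - tr(a b a^-1 b)  (eliminate b^-1) = -x*y*z + x^2 + y^2 + z^2 - 2
and tr(a b a^-1 b a) = tr(b a^2 b) * tr(a) - tr(b a^2 b a)  (eliminate a^-1) = x^2*y*z - x^3 - x*y^2 - x*z^2 + y*z + 3*x
tr(a b a^-1 b a b) = tr(b a b a b) * tr(a) - tr(b a b a b a)  (eliminate a^-1) = x*y*z^2 - x^2*z - z^3 - x*y + 3*z
tr(b a b^-1 a b a^-1) = tr(a b a^-1 b a) * tr(b) - tr(a b a^-1 b a b)  (eliminate b^-1) = x^2*y^2*z - x^3*y - x*y^3 - 2*x*y*z^2 + x^2*z + y^2*z + z^3 + 4*x*y - 3*z
next, tr(a b a^-1 b a b a) = tr(b a b a^2 b) * tr(a) - tr(b a b a^2 b a)  (eliminate a^-1) = x^2*y*z^2 - x^3*z - x*y^2*z - x*z^3 + y*z^2 + 3*x*z - y
next, tr(a b a^-1 b a b a b) = tr(b a b a b a b) * tr(a) - tr(b a b a b a b a)  (eliminate a^-1) = x*y*z^3 - x^2*z^2 - z^4 - 2*x*y*z + x^2 + 4*z^2 - 2
tr(a^-1 b a b a b^-1 a b) = tr(a b a^-1 b a b a) * tr(b) - tr(a b a^-1 b a b a b)  (eliminate b^-1) = x^2*y^2*z^2 - x^3*y*z - x*y^3*z - 2*x*y*z^3 + x^2*z^2 + y^2*z^2 + z^4 + 5*x*y*z - x^2 - y^2 - 4*z^2 + 2
next, tr(a b a b^-1 a b a^-2 b) = tr(a^-1 b a b a b^-1 a b) * tr(a) - tr(a^-1 b a b a b^-1 a b a)  (eliminate a^-1) = x^3*y^2*z^2 - x^4*y*z - x^2*y^3*z - 2*x^2*y*z^3 + x^3*z^2 + x*z^4 + 6*x^2*y*z + y^3*z + y*z^3 - x^3 - x*y^2 - 5*x*z^2 - 3*y*z + 3*x
tr(b a b^-1 a b a^-2 b^-1 a) = tr(a b a b^-1 a b a^-2) * tr(b) - tr(a b a b^-1 a b a^-2 b)  (eliminate b^-1) = -x^3*y^2*z^2 + x^4*y*z + 2*x^2*y^3*z + 2*x^2*y*z^3 - x^3*y^2 - x^3*z^2 - x*y^4 - 2*x*y^2*z^2 - x*z^4 - 5*x^2*y*z + x^3 + 5*x*y^2 + 5*x*z^2 - 3*x
tr(b^-1 a b a^-2 b^-1 a^-1 b a) = tr(b a b^-1 a b a^-2 b^-1) * tr(a) - tr(b a b^-1 a b a^-2 b^-1 a)  (eliminate a^-1) = x^3*y^2*z^2 - x^4*y*z - 2*x^2*y^3*z - 2*x^2*y*z^3 + x^3*y^2 + x^3*z^2 + x*y^4 + 2*x*y^2*z^2 + x*z^4 + 4*x^2*y*z - 4*x*y^2 - 4*x*z^2 + x
tr(a^-1 b a b^-3 a b a^-2 b^-1) = tr(b^-2 a b a^-2 b^-1 a^-1 b a) * tr(b) - tr(b^-2 a b a^-2 b^-1 a^-1 b a b)  (eliminate b^-1) = x^3*y^4*z^2 - x^4*y^3*z - 2*x^2*y^5*z - 2*x^2*y^3*z^3 + x^3*y^4 - x^3*y^2*z^2 + x*y^6 + 2*x*y^4*z^2 + x*y^2*z^4 + 2*x^4*y*z + 8*x^2*y^3*z + 3*x^2*y*z^3 - 2*x^3*y^2 - x^3*z^2 - 6*x*y^4 - 7*x*y^2*z^2 - x*z^4 - 8*x^2*y*z + 8*x*y^2 + 4*x*z^2 + y*z - x

x^3*y^4*z^2 - x^4*y^3*z - 2*x^2*y^5*z - 2*x^2*y^3*z^3 + x^3*y^4 - x^3*y^2*z^2 + x*y^6 + 2*x*y^4*z^2 + x*y^2*z^4 + 2*x^4*y*z + 8*x^2*y^3*z + 3*x^2*y*z^3 - 2*x^3*y^2 - x^3*z^2 - 6*x*y^4 - 7*x*y^2*z^2 - x*z^4 - 8*x^2*y*z + 8*x*y^2 + 4*x*z^2 + y*z - x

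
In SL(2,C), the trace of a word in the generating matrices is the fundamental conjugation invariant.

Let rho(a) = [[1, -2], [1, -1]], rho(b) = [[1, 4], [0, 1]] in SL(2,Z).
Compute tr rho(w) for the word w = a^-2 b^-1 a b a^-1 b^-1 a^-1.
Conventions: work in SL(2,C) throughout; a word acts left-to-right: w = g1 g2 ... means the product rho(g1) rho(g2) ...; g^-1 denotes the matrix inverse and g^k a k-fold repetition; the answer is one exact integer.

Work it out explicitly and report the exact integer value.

rho(a^-1) = [[-1, 2], [-1, 1]]
... * rho(a^-1) = [[-1, 2], [-1, 1]]  ->  [[-1, 0], [0, -1]]
... * rho(b^-1) = [[1, -4], [0, 1]]  ->  [[-1, 4], [0, -1]]
... * rho(a) = [[1, -2], [1, -1]]  ->  [[3, -2], [-1, 1]]
... * rho(b) = [[1, 4], [0, 1]]  ->  [[3, 10], [-1, -3]]
... * rho(a^-1) = [[-1, 2], [-1, 1]]  ->  [[-13, 16], [4, -5]]
... * rho(b^-1) = [[1, -4], [0, 1]]  ->  [[-13, 68], [4, -21]]
... * rho(a^-1) = [[-1, 2], [-1, 1]]  ->  [[-55, 42], [17, -13]]
tr = -55 + -13 = -68

-68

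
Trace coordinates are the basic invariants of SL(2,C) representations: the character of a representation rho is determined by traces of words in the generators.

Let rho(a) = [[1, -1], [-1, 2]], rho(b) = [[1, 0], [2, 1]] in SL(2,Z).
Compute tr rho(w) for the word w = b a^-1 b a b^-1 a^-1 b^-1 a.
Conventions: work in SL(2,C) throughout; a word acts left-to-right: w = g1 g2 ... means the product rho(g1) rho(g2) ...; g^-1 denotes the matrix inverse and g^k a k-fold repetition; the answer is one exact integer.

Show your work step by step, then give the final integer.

18

rho(b) = [[1, 0], [2, 1]]
... * rho(a^-1) = [[2, 1], [1, 1]]  ->  [[2, 1], [5, 3]]
... * rho(b) = [[1, 0], [2, 1]]  ->  [[4, 1], [11, 3]]
... * rho(a) = [[1, -1], [-1, 2]]  ->  [[3, -2], [8, -5]]
... * rho(b^-1) = [[1, 0], [-2, 1]]  ->  [[7, -2], [18, -5]]
... * rho(a^-1) = [[2, 1], [1, 1]]  ->  [[12, 5], [31, 13]]
... * rho(b^-1) = [[1, 0], [-2, 1]]  ->  [[2, 5], [5, 13]]
... * rho(a) = [[1, -1], [-1, 2]]  ->  [[-3, 8], [-8, 21]]
tr = -3 + 21 = 18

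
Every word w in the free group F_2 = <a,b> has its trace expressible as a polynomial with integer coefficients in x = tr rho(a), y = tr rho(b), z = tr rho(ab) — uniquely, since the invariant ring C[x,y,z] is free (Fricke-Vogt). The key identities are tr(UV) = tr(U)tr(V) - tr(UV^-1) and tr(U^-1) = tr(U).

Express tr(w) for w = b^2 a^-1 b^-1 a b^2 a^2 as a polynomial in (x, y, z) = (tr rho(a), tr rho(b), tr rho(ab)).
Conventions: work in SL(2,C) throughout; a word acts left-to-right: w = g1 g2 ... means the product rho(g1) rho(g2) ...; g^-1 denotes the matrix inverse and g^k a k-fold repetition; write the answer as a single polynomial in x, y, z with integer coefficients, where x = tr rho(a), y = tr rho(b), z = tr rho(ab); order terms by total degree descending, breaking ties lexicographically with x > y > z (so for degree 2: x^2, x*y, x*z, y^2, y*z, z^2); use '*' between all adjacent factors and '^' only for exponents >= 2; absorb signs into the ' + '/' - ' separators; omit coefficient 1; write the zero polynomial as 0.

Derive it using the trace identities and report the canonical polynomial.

-x^2*y^3*z^2 + 2*x^3*y^2*z + 2*x*y^4*z + x*y^2*z^3 - x^4*y - 2*x^2*y^3 - x^2*y*z^2 - y^5 - y^3*z^2 - 5*x*y^2*z + 5*x^2*y + 5*y^3 + 2*y*z^2 - x*z - 5*y

next, trace(a b a b) = trace(a b) trace(a b) - trace(1)   [split at a repeated a] = z^2 - 2
and trace(a b a) = trace(a) trace(b a) - trace(b)   [square of a] = x*z - y
trace(b a b^2 a) = trace(b) trace(a b a b) - trace(a b a)   [square of b] = y*z^2 - x*z - y
trace(b a b) = trace(b) trace(a b) - trace(a)   [square of b] = y*z - x
trace(b a b^2) = trace(b) trace(b a b) - trace(b a)   [square of b] = y^2*z - x*y - z
trace(a b^2 a^2 b) = trace(a) trace(b a b^2 a) - trace(b a b^2)   [square of a] = x*y*z^2 - x^2*z - y^2*z + z
and trace(a b a^2 b) = trace(a) trace(b a b a) - trace(b a b)   [square of a] = x*z^2 - y*z - x
and trace(a b a^2) = trace(a) trace(a b a) - trace(a b)   [square of a] = x^2*z - x*y - z
and trace(b a^2 b^2 a) = trace(b) trace(a b a^2 b) - trace(a b a^2)   [square of b] = x*y*z^2 - x^2*z - y^2*z + z
and trace(b^2) = trace(b) trace(b) - trace(1)   [square of b] = y^2 - 2
and trace(b^3) = trace(b) trace(b^2) - trace(b)   [square of b] = y^3 - 3*y
next, trace(b a^2 b^2) = trace(a) trace(b^3 a) - trace(b^3)   [square of a] = x*y^2*z - x^2*y - y^3 - x*z + 3*y
trace(a^2 b^2 a^2 b) = trace(a) trace(b a^2 b^2 a) - trace(b a^2 b^2)   [square of a] = x^2*y*z^2 - x^3*z - 2*x*y^2*z + x^2*y + y^3 + 2*x*z - 3*y
next, trace(b^2 a^2) = trace(a) trace(b^2 a) - trace(b^2)   [square of a] = x*y*z - x^2 - y^2 + 2
trace(b^2 a^3) = trace(a) trace(b^2 a^2) - trace(b^2 a)   [square of a] = x^2*y*z - x^3 - x*y^2 - y*z + 3*x
next, trace(a^2 b^2 a^2) = trace(a) trace(b^2 a^3) - trace(b^2 a^2)   [square of a] = x^3*y*z - x^4 - x^2*y^2 - 2*x*y*z + 4*x^2 + y^2 - 2
trace(a b^2 a^2 b^2 a) = trace(b) trace(a^2 b^2 a^2 b) - trace(a^2 b^2 a^2)   [square of b] = x^2*y^2*z^2 - 2*x^3*y*z - 2*x*y^3*z + x^4 + 2*x^2*y^2 + y^4 + 4*x*y*z - 4*x^2 - 4*y^2 + 2
and trace(a b a b a b) = trace(b a b a) trace(b a) - trace(a b)   [split at a repeated b] = z^3 - 3*z
next, trace(a b a b^2 a b) = trace(b) trace(a b a b a b) - trace(a b a b a)   [square of b] = y*z^3 - x*z^2 - 2*y*z + x
next, trace(b^2 a b a b^2 a) = trace(b) trace(a b a b^2 a b) - trace(a b a b^2 a)   [square of b] = y^2*z^3 - 2*x*y*z^2 + x^2*z - y^2*z + x*y - z
next, trace(b a b a b^2) = trace(b) trace(a b a b^2) - trace(a b a b)   [square of b] = y^2*z^2 - x*y*z - y^2 - z^2 + 2
and trace(b^2 a b a b^2) = trace(b) trace(b a b a b^2) - trace(b a b a b)   [square of b] = y^3*z^2 - x*y^2*z - y^3 - 2*y*z^2 + x*z + 3*y
next, trace(a b^2 a^2 b^2 a b) = trace(a) trace(b^2 a b a b^2 a) - trace(b^2 a b a b^2)   [square of a] = x*y^2*z^3 - 2*x^2*y*z^2 - y^3*z^2 + x^3*z + x^2*y + y^3 + 2*y*z^2 - 2*x*z - 3*y
trace(b^-1 a b^2 a^2 b^2 a) = trace(a b^2 a^2 b^2 a) trace(b) - trace(a b^2 a^2 b^2 a b)   [inverse elimination on b] = x^2*y^3*z^2 - 2*x^3*y^2*z - 2*x*y^4*z - x*y^2*z^3 + x^4*y + 2*x^2*y^3 + 2*x^2*y*z^2 + y^5 + y^3*z^2 - x^3*z + 4*x*y^2*z - 5*x^2*y - 5*y^3 - 2*y*z^2 + 2*x*z + 5*y
next, trace(b^2 a^-1 b^-1 a b^2 a^2) = trace(b^-1 a b^2 a^2 b^2) trace(a) - trace(b^-1 a b^2 a^2 b^2 a)   [inverse elimination on a] = -x^2*y^3*z^2 + 2*x^3*y^2*z + 2*x*y^4*z + x*y^2*z^3 - x^4*y - 2*x^2*y^3 - x^2*y*z^2 - y^5 - y^3*z^2 - 5*x*y^2*z + 5*x^2*y + 5*y^3 + 2*y*z^2 - x*z - 5*y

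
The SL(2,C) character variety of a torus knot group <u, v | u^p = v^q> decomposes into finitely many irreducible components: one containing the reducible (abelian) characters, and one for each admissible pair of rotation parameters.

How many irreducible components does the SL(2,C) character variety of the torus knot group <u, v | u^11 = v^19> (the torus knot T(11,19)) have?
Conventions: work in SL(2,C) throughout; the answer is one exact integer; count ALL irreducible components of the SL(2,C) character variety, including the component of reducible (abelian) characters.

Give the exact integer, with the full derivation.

In the torus knot group T(11,19), u^11 = v^19 is central, so an irreducible representation sends it to +I or -I (Schur).
On an irreducible component, tr(u) is locked at 2*cos(pi*alpha/11) for some alpha in 1..10, and tr(v) at 2*cos(pi*beta/19) for some beta in 1..18.
Consistency of u^11 = (-1)^alpha I with v^19 = (-1)^beta I forces alpha = beta (mod 2).
count pairs: odd alpha (5 choices) x odd beta (9), plus even alpha (5) x even beta (9): 5*9 + 5*9 = 90.
components with irreducible characters: 90; plus the single component of reducible (abelian) characters: total 91.

91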